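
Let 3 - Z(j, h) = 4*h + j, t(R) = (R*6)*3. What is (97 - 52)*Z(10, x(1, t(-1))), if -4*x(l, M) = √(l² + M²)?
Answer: -315 + 225*√13 ≈ 496.25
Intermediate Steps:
t(R) = 18*R (t(R) = (6*R)*3 = 18*R)
x(l, M) = -√(M² + l²)/4 (x(l, M) = -√(l² + M²)/4 = -√(M² + l²)/4)
Z(j, h) = 3 - j - 4*h (Z(j, h) = 3 - (4*h + j) = 3 - (j + 4*h) = 3 + (-j - 4*h) = 3 - j - 4*h)
(97 - 52)*Z(10, x(1, t(-1))) = (97 - 52)*(3 - 1*10 - (-1)*√((18*(-1))² + 1²)) = 45*(3 - 10 - (-1)*√((-18)² + 1)) = 45*(3 - 10 - (-1)*√(324 + 1)) = 45*(3 - 10 - (-1)*√325) = 45*(3 - 10 - (-1)*5*√13) = 45*(3 - 10 - (-5)*√13) = 45*(3 - 10 + 5*√13) = 45*(-7 + 5*√13) = -315 + 225*√13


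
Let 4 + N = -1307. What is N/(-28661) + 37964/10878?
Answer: 551173631/155887179 ≈ 3.5357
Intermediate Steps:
N = -1311 (N = -4 - 1307 = -1311)
N/(-28661) + 37964/10878 = -1311/(-28661) + 37964/10878 = -1311*(-1/28661) + 37964*(1/10878) = 1311/28661 + 18982/5439 = 551173631/155887179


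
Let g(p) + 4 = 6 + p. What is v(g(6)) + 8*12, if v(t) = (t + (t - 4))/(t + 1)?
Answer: 292/3 ≈ 97.333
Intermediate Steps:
g(p) = 2 + p (g(p) = -4 + (6 + p) = 2 + p)
v(t) = (-4 + 2*t)/(1 + t) (v(t) = (t + (-4 + t))/(1 + t) = (-4 + 2*t)/(1 + t))
v(g(6)) + 8*12 = 2*(-2 + (2 + 6))/(1 + (2 + 6)) + 8*12 = 2*(-2 + 8)/(1 + 8) + 96 = 2*6/9 + 96 = 2*(⅑)*6 + 96 = 4/3 + 96 = 292/3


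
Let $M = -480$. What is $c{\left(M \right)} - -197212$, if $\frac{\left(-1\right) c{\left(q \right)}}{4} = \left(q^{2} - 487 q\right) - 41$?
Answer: $-1659264$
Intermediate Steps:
$c{\left(q \right)} = 164 - 4 q^{2} + 1948 q$ ($c{\left(q \right)} = - 4 \left(\left(q^{2} - 487 q\right) - 41\right) = - 4 \left(-41 + q^{2} - 487 q\right) = 164 - 4 q^{2} + 1948 q$)
$c{\left(M \right)} - -197212 = \left(164 - 4 \left(-480\right)^{2} + 1948 \left(-480\right)\right) - -197212 = \left(164 - 921600 - 935040\right) + 197212 = -1856476 + 197212 = -1659264$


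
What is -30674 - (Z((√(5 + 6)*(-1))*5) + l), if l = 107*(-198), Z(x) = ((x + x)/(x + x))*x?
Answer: -9488 + 5*√11 ≈ -9471.4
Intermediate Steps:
Z(x) = x (Z(x) = ((2*x)/((2*x)))*x = ((2*x)*(1/(2*x)))*x = 1*x = x)
l = -21186
-30674 - (Z((√(5 + 6)*(-1))*5) + l) = -30674 - ((√(5 + 6)*(-1))*5 - 21186) = -30674 - ((√11*(-1))*5 - 21186) = -30674 - (-√11*5 - 21186) = -30674 - (-5*√11 - 21186) = -30674 - (-21186 - 5*√11) = -30674 + (21186 + 5*√11) = -9488 + 5*√11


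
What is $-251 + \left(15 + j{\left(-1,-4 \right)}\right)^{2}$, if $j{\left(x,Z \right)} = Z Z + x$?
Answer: $649$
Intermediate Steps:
$j{\left(x,Z \right)} = x + Z^{2}$ ($j{\left(x,Z \right)} = Z^{2} + x = x + Z^{2}$)
$-251 + \left(15 + j{\left(-1,-4 \right)}\right)^{2} = -251 + \left(15 - \left(1 - \left(-4\right)^{2}\right)\right)^{2} = -251 + \left(15 + \left(-1 + 16\right)\right)^{2} = -251 + \left(15 + 15\right)^{2} = -251 + 30^{2} = -251 + 900 = 649$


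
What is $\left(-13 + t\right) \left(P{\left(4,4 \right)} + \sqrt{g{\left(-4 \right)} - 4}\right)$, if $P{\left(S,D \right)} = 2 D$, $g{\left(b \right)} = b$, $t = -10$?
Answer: $-184 - 46 i \sqrt{2} \approx -184.0 - 65.054 i$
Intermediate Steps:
$\left(-13 + t\right) \left(P{\left(4,4 \right)} + \sqrt{g{\left(-4 \right)} - 4}\right) = \left(-13 - 10\right) \left(2 \cdot 4 + \sqrt{-4 - 4}\right) = - 23 \left(8 + \sqrt{-8}\right) = - 23 \left(8 + 2 i \sqrt{2}\right) = -184 - 46 i \sqrt{2}$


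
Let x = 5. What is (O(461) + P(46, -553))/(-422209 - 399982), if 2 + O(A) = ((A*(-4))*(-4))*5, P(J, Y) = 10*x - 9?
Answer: -36919/822191 ≈ -0.044903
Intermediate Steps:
P(J, Y) = 41 (P(J, Y) = 10*5 - 9 = 50 - 9 = 41)
O(A) = -2 + 80*A (O(A) = -2 + ((A*(-4))*(-4))*5 = -2 + (-4*A*(-4))*5 = -2 + (16*A)*5 = -2 + 80*A)
(O(461) + P(46, -553))/(-422209 - 399982) = ((-2 + 80*461) + 41)/(-422209 - 399982) = ((-2 + 36880) + 41)/(-822191) = (36878 + 41)*(-1/822191) = 36919*(-1/822191) = -36919/822191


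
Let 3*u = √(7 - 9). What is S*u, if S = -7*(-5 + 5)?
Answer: 0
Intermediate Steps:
S = 0 (S = -7*0 = 0)
u = I*√2/3 (u = √(7 - 9)/3 = √(-2)/3 = (I*√2)/3 = I*√2/3 ≈ 0.4714*I)
S*u = 0*(I*√2/3) = 0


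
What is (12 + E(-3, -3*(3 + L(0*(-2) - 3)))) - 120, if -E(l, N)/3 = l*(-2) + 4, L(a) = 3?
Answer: -138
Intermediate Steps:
E(l, N) = -12 + 6*l (E(l, N) = -3*(l*(-2) + 4) = -3*(-2*l + 4) = -3*(4 - 2*l) = -12 + 6*l)
(12 + E(-3, -3*(3 + L(0*(-2) - 3)))) - 120 = (12 + (-12 + 6*(-3))) - 120 = (12 + (-12 - 18)) - 120 = (12 - 30) - 120 = -18 - 120 = -138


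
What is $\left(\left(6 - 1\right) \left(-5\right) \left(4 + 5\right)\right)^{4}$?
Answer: $2562890625$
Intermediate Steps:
$\left(\left(6 - 1\right) \left(-5\right) \left(4 + 5\right)\right)^{4} = \left(5 \left(-5\right) 9\right)^{4} = \left(\left(-25\right) 9\right)^{4} = \left(-225\right)^{4} = 2562890625$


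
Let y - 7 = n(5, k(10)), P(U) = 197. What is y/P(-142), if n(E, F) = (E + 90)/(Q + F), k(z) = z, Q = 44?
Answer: 473/10638 ≈ 0.044463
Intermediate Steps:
n(E, F) = (90 + E)/(44 + F) (n(E, F) = (E + 90)/(44 + F) = (90 + E)/(44 + F))
y = 473/54 (y = 7 + (90 + 5)/(44 + 10) = 7 + 95/54 = 473/54 ≈ 8.7593)
y/P(-142) = (473/54)/197 = (473/54)*(1/197) = 473/10638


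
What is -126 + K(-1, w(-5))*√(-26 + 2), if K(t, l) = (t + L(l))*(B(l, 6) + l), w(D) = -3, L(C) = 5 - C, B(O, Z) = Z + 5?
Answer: -126 + 112*I*√6 ≈ -126.0 + 274.34*I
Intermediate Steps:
B(O, Z) = 5 + Z
K(t, l) = (11 + l)*(5 + t - l) (K(t, l) = (t + (5 - l))*((5 + 6) + l) = (5 + t - l)*(11 + l) = (11 + l)*(5 + t - l))
-126 + K(-1, w(-5))*√(-26 + 2) = -126 + (55 - 1*(-3)² - 6*(-3) + 11*(-1) - 3*(-1))*√(-26 + 2) = -126 + (55 - 1*9 + 18 - 11 + 3)*√(-24) = -126 + (55 - 9 + 18 - 11 + 3)*(2*I*√6) = -126 + 56*(2*I*√6) = -126 + 112*I*√6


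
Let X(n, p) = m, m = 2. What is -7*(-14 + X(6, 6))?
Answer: 84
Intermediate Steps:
X(n, p) = 2
-7*(-14 + X(6, 6)) = -7*(-14 + 2) = -7*(-12) = 84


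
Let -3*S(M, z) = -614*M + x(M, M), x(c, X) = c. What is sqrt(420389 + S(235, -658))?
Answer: 7*sqrt(86034)/3 ≈ 684.40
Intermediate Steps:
S(M, z) = 613*M/3 (S(M, z) = -(-614*M + M)/3 = -(-613)*M/3 = 613*M/3)
sqrt(420389 + S(235, -658)) = sqrt(420389 + (613/3)*235) = sqrt(420389 + 144055/3) = sqrt(1405222/3) = 7*sqrt(86034)/3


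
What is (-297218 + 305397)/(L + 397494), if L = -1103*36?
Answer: 8179/357786 ≈ 0.022860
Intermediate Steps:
L = -39708
(-297218 + 305397)/(L + 397494) = (-297218 + 305397)/(-39708 + 397494) = 8179/357786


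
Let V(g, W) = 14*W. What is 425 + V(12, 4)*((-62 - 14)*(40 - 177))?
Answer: 583497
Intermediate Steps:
425 + V(12, 4)*((-62 - 14)*(40 - 177)) = 425 + (14*4)*((-62 - 14)*(40 - 177)) = 425 + 56*(-76*(-137)) = 425 + 56*10412 = 425 + 583072 = 583497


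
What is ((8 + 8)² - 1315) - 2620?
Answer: -3679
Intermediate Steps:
((8 + 8)² - 1315) - 2620 = (16² - 1315) - 2620 = (256 - 1315) - 2620 = -1059 - 2620 = -3679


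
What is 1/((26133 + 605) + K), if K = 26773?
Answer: 1/53511 ≈ 1.8688e-5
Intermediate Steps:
1/((26133 + 605) + K) = 1/((26133 + 605) + 26773) = 1/(26738 + 26773) = 1/53511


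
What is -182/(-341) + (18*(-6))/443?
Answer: 43798/151063 ≈ 0.28993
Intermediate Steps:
-182/(-341) + (18*(-6))/443 = -182*(-1/341) - 108*1/443 = 182/341 - 108/443 = 43798/151063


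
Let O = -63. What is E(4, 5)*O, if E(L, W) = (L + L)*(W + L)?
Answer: -4536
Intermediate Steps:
E(L, W) = 2*L*(L + W) (E(L, W) = (2*L)*(L + W) = 2*L*(L + W))
E(4, 5)*O = (2*4*(4 + 5))*(-63) = (2*4*9)*(-63) = 72*(-63) = -4536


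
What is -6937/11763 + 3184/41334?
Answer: -41546761/81035307 ≈ -0.51270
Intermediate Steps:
-6937/11763 + 3184/41334 = -6937*1/11763 + 3184*(1/41334) = -6937/11763 + 1592/20667 = -41546761/81035307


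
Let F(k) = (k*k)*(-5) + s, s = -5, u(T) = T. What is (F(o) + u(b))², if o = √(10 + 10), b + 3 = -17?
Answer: 15625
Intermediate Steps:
b = -20 (b = -3 - 17 = -20)
o = 2*√5 (o = √20 = 2*√5 ≈ 4.4721)
F(k) = -5 - 5*k² (F(k) = (k*k)*(-5) - 5 = k²*(-5) - 5 = -5*k² - 5 = -5 - 5*k²)
(F(o) + u(b))² = ((-5 - 5*(2*√5)²) - 20)² = ((-5 - 5*20) - 20)² = ((-5 - 100) - 20)² = (-105 - 20)² = (-125)² = 15625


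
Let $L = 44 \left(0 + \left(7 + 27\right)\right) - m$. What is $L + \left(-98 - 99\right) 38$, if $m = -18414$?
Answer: $12424$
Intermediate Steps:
$L = 19910$ ($L = 44 \left(0 + \left(7 + 27\right)\right) - -18414 = 44 \left(0 + 34\right) + 18414 = 44 \cdot 34 + 18414 = 1496 + 18414 = 19910$)
$L + \left(-98 - 99\right) 38 = 19910 + \left(-98 - 99\right) 38 = 19910 - 7486 = 12424$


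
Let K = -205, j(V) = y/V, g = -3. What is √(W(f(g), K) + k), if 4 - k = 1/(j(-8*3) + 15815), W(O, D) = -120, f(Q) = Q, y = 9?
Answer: 2*I*√464190240415/126517 ≈ 10.77*I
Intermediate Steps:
j(V) = 9/V
k = 506060/126517 (k = 4 - 1/(9/((-8*3)) + 15815) = 4 - 1/(9/(-24) + 15815) = 4 - 1/(9*(-1/24) + 15815) = 4 - 1/(-3/8 + 15815) = 4 - 1/126517/8 = 4 - 1*8/126517 = 4 - 8/126517 = 506060/126517 ≈ 3.9999)
√(W(f(g), K) + k) = √(-120 + 506060/126517) = √(-14675980/126517) = 2*I*√464190240415/126517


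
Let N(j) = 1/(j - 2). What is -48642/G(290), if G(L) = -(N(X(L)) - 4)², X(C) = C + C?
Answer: 16250513928/5340721 ≈ 3042.8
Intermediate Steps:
X(C) = 2*C
N(j) = 1/(-2 + j)
G(L) = -(-4 + 1/(-2 + 2*L))² (G(L) = -(1/(-2 + 2*L) - 4)² = -(-4 + 1/(-2 + 2*L))²)
-48642/G(290) = -48642*(-4*(-1 + 290)²/(-9 + 8*290)²) = -48642*(-334084/(-9 + 2320)²) = -48642/((-¼*1/83521*2311²)) = -48642/((-¼*1/83521*5340721)) = -48642/(-5340721/334084) = -48642*(-334084/5340721) = 16250513928/5340721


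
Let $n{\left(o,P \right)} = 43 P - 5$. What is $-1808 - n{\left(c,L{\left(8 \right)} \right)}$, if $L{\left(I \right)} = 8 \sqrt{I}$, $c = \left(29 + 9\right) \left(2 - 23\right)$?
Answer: $-1803 - 688 \sqrt{2} \approx -2776.0$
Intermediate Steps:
$c = -798$ ($c = 38 \left(-21\right) = -798$)
$n{\left(o,P \right)} = -5 + 43 P$
$-1808 - n{\left(c,L{\left(8 \right)} \right)} = -1808 - \left(-5 + 43 \cdot 8 \sqrt{8}\right) = -1808 - \left(-5 + 43 \cdot 8 \cdot 2 \sqrt{2}\right) = -1808 - \left(-5 + 43 \cdot 16 \sqrt{2}\right) = -1808 - \left(-5 + 688 \sqrt{2}\right) = -1808 + \left(5 - 688 \sqrt{2}\right) = -1803 - 688 \sqrt{2}$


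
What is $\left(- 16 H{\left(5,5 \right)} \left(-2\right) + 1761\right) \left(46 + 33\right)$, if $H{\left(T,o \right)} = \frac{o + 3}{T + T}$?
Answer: $\frac{705707}{5} \approx 1.4114 \cdot 10^{5}$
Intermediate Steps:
$H{\left(T,o \right)} = \frac{3 + o}{2 T}$
$\left(- 16 H{\left(5,5 \right)} \left(-2\right) + 1761\right) \left(46 + 33\right) = \left(- 16 \frac{3 + 5}{2 \cdot 5} \left(-2\right) + 1761\right) \left(46 + 33\right) = \left(- 16 \cdot \frac{1}{2} \cdot \frac{1}{5} \cdot 8 \left(-2\right) + 1761\right) 79 = \left(\left(-16\right) \frac{4}{5} \left(-2\right) + 1761\right) 79 = \left(\left(- \frac{64}{5}\right) \left(-2\right) + 1761\right) 79 = \left(\frac{128}{5} + 1761\right) 79 = \frac{8933}{5} \cdot 79 = \frac{705707}{5}$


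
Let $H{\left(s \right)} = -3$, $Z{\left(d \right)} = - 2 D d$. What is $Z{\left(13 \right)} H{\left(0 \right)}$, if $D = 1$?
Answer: $78$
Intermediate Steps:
$Z{\left(d \right)} = - 2 d$ ($Z{\left(d \right)} = \left(-2\right) 1 d = - 2 d$)
$Z{\left(13 \right)} H{\left(0 \right)} = \left(-2\right) 13 \left(-3\right) = \left(-26\right) \left(-3\right) = 78$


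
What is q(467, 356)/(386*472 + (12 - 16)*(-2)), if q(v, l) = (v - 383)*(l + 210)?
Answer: 5943/22775 ≈ 0.26094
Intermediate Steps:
q(v, l) = (-383 + v)*(210 + l)
q(467, 356)/(386*472 + (12 - 16)*(-2)) = (-80430 - 383*356 + 210*467 + 356*467)/(386*472 + (12 - 16)*(-2)) = (-80430 - 136348 + 98070 + 166252)/(182192 - 4*(-2)) = 47544/(182192 + 8) = 47544/182200 = 47544*(1/182200) = 5943/22775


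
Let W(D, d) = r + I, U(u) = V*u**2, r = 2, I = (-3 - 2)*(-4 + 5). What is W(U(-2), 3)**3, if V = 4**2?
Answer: -27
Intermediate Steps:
I = -5 (I = -5*1 = -5)
V = 16
U(u) = 16*u**2
W(D, d) = -3 (W(D, d) = 2 - 5 = -3)
W(U(-2), 3)**3 = (-3)**3 = -27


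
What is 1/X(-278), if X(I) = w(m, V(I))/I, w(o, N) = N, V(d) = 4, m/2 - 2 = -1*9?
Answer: -139/2 ≈ -69.500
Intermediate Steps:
m = -14 (m = 4 + 2*(-1*9) = 4 + 2*(-9) = 4 - 18 = -14)
X(I) = 4/I
1/X(-278) = 1/(4/(-278)) = 1/(4*(-1/278)) = 1/(-2/139) = -139/2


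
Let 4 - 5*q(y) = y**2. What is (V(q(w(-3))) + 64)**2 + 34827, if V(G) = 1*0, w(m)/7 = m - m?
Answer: 38923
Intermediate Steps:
w(m) = 0 (w(m) = 7*(m - m) = 7*0 = 0)
q(y) = 4/5 - y**2/5
V(G) = 0
(V(q(w(-3))) + 64)**2 + 34827 = (0 + 64)**2 + 34827 = 64**2 + 34827 = 4096 + 34827 = 38923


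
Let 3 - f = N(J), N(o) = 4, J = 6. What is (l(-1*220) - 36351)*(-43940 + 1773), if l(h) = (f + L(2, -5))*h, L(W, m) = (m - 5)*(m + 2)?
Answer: 1801838077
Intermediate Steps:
f = -1 (f = 3 - 1*4 = 3 - 4 = -1)
L(W, m) = (-5 + m)*(2 + m)
l(h) = 29*h (l(h) = (-1 + (-10 + (-5)² - 3*(-5)))*h = (-1 + (-10 + 25 + 15))*h = (-1 + 30)*h = 29*h)
(l(-1*220) - 36351)*(-43940 + 1773) = (29*(-1*220) - 36351)*(-43940 + 1773) = (29*(-220) - 36351)*(-42167) = (-6380 - 36351)*(-42167) = -42731*(-42167) = 1801838077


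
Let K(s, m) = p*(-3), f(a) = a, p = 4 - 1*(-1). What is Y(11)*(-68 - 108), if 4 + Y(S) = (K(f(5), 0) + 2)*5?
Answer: 12144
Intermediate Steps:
p = 5 (p = 4 + 1 = 5)
K(s, m) = -15 (K(s, m) = 5*(-3) = -15)
Y(S) = -69 (Y(S) = -4 + (-15 + 2)*5 = -4 - 13*5 = -4 - 65 = -69)
Y(11)*(-68 - 108) = -69*(-68 - 108) = -69*(-176) = 12144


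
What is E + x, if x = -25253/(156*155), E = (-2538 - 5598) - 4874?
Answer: -314607053/24180 ≈ -13011.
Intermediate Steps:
E = -13010 (E = -8136 - 4874 = -13010)
x = -25253/24180 ≈ -1.0444
E + x = -13010 - 25253/24180 = -314607053/24180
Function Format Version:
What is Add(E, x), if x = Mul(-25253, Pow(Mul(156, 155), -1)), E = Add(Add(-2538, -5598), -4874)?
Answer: Rational(-314607053, 24180) ≈ -13011.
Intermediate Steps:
E = -13010 (E = Add(-8136, -4874) = -13010)
x = Rational(-25253, 24180) (x = Mul(-25253, Pow(24180, -1)) = Mul(-25253, Rational(1, 24180)) = Rational(-25253, 24180) ≈ -1.0444)
Add(E, x) = Add(-13010, Rational(-25253, 24180)) = Rational(-314607053, 24180)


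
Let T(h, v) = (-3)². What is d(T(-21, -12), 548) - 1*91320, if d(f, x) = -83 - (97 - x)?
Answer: -90952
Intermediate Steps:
T(h, v) = 9
d(f, x) = -180 + x (d(f, x) = -83 + (-97 + x) = -180 + x)
d(T(-21, -12), 548) - 1*91320 = (-180 + 548) - 1*91320 = 368 - 91320 = -90952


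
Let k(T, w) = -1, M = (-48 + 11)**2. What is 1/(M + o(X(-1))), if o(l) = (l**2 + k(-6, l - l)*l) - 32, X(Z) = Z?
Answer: 1/1339 ≈ 0.00074683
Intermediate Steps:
M = 1369 (M = (-37)**2 = 1369)
o(l) = -32 + l**2 - l (o(l) = (l**2 - l) - 32 = -32 + l**2 - l)
1/(M + o(X(-1))) = 1/(1369 + (-32 + (-1)**2 - 1*(-1))) = 1/(1369 + (-32 + 1 + 1)) = 1/(1369 - 30) = 1/1339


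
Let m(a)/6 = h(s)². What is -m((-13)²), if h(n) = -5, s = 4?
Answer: -150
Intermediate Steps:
m(a) = 150 (m(a) = 6*(-5)² = 6*25 = 150)
-m((-13)²) = -1*150 = -150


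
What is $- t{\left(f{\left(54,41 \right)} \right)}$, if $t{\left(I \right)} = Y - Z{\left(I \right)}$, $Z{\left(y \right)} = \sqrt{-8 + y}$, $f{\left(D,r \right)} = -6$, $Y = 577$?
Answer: $-577 + i \sqrt{14} \approx -577.0 + 3.7417 i$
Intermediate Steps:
$t{\left(I \right)} = 577 - \sqrt{-8 + I}$
$- t{\left(f{\left(54,41 \right)} \right)} = - (577 - \sqrt{-8 - 6}) = - (577 - \sqrt{-14}) = - (577 - i \sqrt{14}) = -577 + i \sqrt{14}$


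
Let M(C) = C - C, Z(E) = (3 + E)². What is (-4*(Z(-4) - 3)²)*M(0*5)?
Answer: 0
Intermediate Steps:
M(C) = 0
(-4*(Z(-4) - 3)²)*M(0*5) = -4*((3 - 4)² - 3)²*0 = -4*((-1)² - 3)²*0 = -4*(1 - 3)²*0 = -4*(-2)²*0 = -4*4*0 = -16*0 = 0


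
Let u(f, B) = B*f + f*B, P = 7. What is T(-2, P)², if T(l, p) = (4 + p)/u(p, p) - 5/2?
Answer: 13689/2401 ≈ 5.7014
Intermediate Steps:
u(f, B) = 2*B*f (u(f, B) = B*f + B*f = 2*B*f)
T(l, p) = -5/2 + (4 + p)/(2*p²) (T(l, p) = (4 + p)/((2*p*p)) - 5/2 = (4 + p)/((2*p²)) - 5*½ = (4 + p)*(1/(2*p²)) - 5/2 = (4 + p)/(2*p²) - 5/2 = -5/2 + (4 + p)/(2*p²))
T(-2, P)² = ((½)*(4 + 7 - 5*7²)/7²)² = ((½)*(1/49)*(4 + 7 - 5*49))² = ((½)*(1/49)*(4 + 7 - 245))² = ((½)*(1/49)*(-234))² = (-117/49)² = 13689/2401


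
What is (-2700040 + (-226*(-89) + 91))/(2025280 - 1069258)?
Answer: -2679835/956022 ≈ -2.8031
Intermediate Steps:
(-2700040 + (-226*(-89) + 91))/(2025280 - 1069258) = (-2700040 + (20114 + 91))/956022 = (-2700040 + 20205)*(1/956022) = -2679835*1/956022 = -2679835/956022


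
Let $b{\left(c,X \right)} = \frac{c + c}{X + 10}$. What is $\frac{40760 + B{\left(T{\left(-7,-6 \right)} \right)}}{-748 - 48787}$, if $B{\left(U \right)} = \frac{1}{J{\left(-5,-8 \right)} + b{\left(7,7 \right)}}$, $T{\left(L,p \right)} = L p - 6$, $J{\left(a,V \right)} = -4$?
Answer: $- \frac{2201023}{2674890} \approx -0.82285$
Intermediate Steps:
$b{\left(c,X \right)} = \frac{2 c}{10 + X}$
$T{\left(L,p \right)} = -6 + L p$
$B{\left(U \right)} = - \frac{17}{54}$ ($B{\left(U \right)} = \frac{1}{-4 + 2 \cdot 7 \frac{1}{10 + 7}} = \frac{1}{-4 + 2 \cdot 7 \cdot \frac{1}{17}} = \frac{1}{-4 + \frac{14}{17}} = \frac{1}{- \frac{54}{17}} = - \frac{17}{54}$)
$\frac{40760 + B{\left(T{\left(-7,-6 \right)} \right)}}{-748 - 48787} = \frac{40760 - \frac{17}{54}}{-748 - 48787} = \frac{2201023}{54 \left(-49535\right)} = \frac{2201023}{54} \left(- \frac{1}{49535}\right) = - \frac{2201023}{2674890}$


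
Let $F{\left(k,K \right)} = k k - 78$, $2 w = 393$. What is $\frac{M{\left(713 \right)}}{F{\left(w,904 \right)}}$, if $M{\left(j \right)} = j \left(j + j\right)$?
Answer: $\frac{4066952}{154137} \approx 26.385$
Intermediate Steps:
$w = \frac{393}{2}$ ($w = \frac{1}{2} \cdot 393 = \frac{393}{2} \approx 196.5$)
$M{\left(j \right)} = 2 j^{2}$ ($M{\left(j \right)} = j 2 j = 2 j^{2}$)
$F{\left(k,K \right)} = -78 + k^{2}$ ($F{\left(k,K \right)} = k^{2} - 78 = -78 + k^{2}$)
$\frac{M{\left(713 \right)}}{F{\left(w,904 \right)}} = \frac{2 \cdot 713^{2}}{-78 + \left(\frac{393}{2}\right)^{2}} = \frac{2 \cdot 508369}{-78 + \frac{154449}{4}} = \frac{1016738}{\frac{154137}{4}} = 1016738 \cdot \frac{4}{154137} = \frac{4066952}{154137}$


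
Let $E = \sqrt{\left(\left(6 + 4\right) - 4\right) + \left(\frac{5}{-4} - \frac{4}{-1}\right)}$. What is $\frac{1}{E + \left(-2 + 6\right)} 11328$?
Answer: $\frac{181248}{29} - \frac{22656 \sqrt{35}}{29} \approx 1628.0$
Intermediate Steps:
$E = \frac{\sqrt{35}}{2}$ ($E = \sqrt{\left(10 - 4\right) + \left(5 \left(- \frac{1}{4}\right) - -4\right)} = \sqrt{6 + \left(- \frac{5}{4} + 4\right)} = \sqrt{6 + \frac{11}{4}} = \sqrt{\frac{35}{4}} = \frac{\sqrt{35}}{2} \approx 2.958$)
$\frac{1}{E + \left(-2 + 6\right)} 11328 = \frac{1}{\frac{\sqrt{35}}{2} + \left(-2 + 6\right)} 11328 = \frac{1}{\frac{\sqrt{35}}{2} + 4} \cdot 11328 = \frac{1}{4 + \frac{\sqrt{35}}{2}} \cdot 11328 = \frac{11328}{4 + \frac{\sqrt{35}}{2}}$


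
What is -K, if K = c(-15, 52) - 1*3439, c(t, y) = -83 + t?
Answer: 3537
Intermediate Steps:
K = -3537 (K = (-83 - 15) - 1*3439 = -98 - 3439 = -3537)
-K = -1*(-3537) = 3537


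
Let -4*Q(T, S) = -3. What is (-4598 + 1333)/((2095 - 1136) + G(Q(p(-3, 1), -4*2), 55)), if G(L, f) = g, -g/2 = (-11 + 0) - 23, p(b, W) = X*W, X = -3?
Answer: -3265/1027 ≈ -3.1792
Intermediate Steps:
p(b, W) = -3*W
Q(T, S) = ¾ (Q(T, S) = -¼*(-3) = ¾)
g = 68 (g = -2*((-11 + 0) - 23) = -2*(-11 - 23) = -2*(-34) = 68)
G(L, f) = 68
(-4598 + 1333)/((2095 - 1136) + G(Q(p(-3, 1), -4*2), 55)) = (-4598 + 1333)/((2095 - 1136) + 68) = -3265/(959 + 68) = -3265/1027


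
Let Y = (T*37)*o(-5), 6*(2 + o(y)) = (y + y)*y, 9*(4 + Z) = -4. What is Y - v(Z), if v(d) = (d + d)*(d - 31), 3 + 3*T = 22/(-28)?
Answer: -692611/1134 ≈ -610.77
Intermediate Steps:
Z = -40/9 (Z = -4 + (⅑)*(-4) = -4 - 4/9 = -40/9 ≈ -4.4444)
o(y) = -2 + y²/3 (o(y) = -2 + ((y + y)*y)/6 = -2 + ((2*y)*y)/6 = -2 + (2*y²)/6 = -2 + y²/3)
T = -53/42 (T = -1 + (22/(-28))/3 = -1 + (22*(-1/28))/3 = -1 + (⅓)*(-11/14) = -1 - 11/42 = -53/42 ≈ -1.2619)
Y = -37259/126 (Y = (-53/42*37)*(-2 + (⅓)*(-5)²) = -1961*(-2 + (⅓)*25)/42 = -1961*(-2 + 25/3)/42 = -1961/42*19/3 = -37259/126 ≈ -295.71)
v(d) = 2*d*(-31 + d) (v(d) = (2*d)*(-31 + d) = 2*d*(-31 + d))
Y - v(Z) = -37259/126 - 2*(-40)*(-31 - 40/9)/9 = -37259/126 - 2*(-40)*(-319)/(9*9) = -37259/126 - 1*25520/81 = -37259/126 - 25520/81 = -692611/1134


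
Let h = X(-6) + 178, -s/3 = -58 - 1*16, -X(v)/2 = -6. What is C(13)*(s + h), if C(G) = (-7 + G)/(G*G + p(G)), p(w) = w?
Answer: 1236/91 ≈ 13.582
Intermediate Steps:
C(G) = (-7 + G)/(G + G**2) (C(G) = (-7 + G)/(G*G + G) = (-7 + G)/(G**2 + G) = (-7 + G)/(G + G**2))
X(v) = 12 (X(v) = -2*(-6) = 12)
s = 222 (s = -3*(-58 - 1*16) = -3*(-58 - 16) = -3*(-74) = 222)
h = 190 (h = 12 + 178 = 190)
C(13)*(s + h) = ((-7 + 13)/(13*(1 + 13)))*(222 + 190) = ((1/13)*6/14)*412 = ((1/13)*(1/14)*6)*412 = (3/91)*412 = 1236/91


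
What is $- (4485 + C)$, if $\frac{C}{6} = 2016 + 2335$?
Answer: $-30591$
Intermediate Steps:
$C = 26106$ ($C = 6 \left(2016 + 2335\right) = 6 \cdot 4351 = 26106$)
$- (4485 + C) = - (4485 + 26106) = \left(-1\right) 30591 = -30591$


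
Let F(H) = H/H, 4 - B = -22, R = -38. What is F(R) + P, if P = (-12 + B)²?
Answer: 197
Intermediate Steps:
B = 26 (B = 4 - 1*(-22) = 4 + 22 = 26)
F(H) = 1
P = 196 (P = (-12 + 26)² = 14² = 196)
F(R) + P = 1 + 196 = 197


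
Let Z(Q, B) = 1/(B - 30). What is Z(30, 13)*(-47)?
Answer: 47/17 ≈ 2.7647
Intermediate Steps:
Z(Q, B) = 1/(-30 + B)
Z(30, 13)*(-47) = -47/(-30 + 13) = -47/(-17) = -1/17*(-47) = 47/17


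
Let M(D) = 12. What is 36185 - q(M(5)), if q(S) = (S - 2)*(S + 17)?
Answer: 35895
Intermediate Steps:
q(S) = (-2 + S)*(17 + S)
36185 - q(M(5)) = 36185 - (-34 + 12**2 + 15*12) = 36185 - (-34 + 144 + 180) = 36185 - 1*290 = 36185 - 290 = 35895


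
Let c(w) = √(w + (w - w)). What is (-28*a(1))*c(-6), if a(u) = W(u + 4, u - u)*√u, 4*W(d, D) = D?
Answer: 0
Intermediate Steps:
W(d, D) = D/4
c(w) = √w (c(w) = √(w + 0) = √w)
a(u) = 0 (a(u) = ((u - u)/4)*√u = ((¼)*0)*√u = 0*√u = 0)
(-28*a(1))*c(-6) = (-28*0)*√(-6) = 0*(I*√6) = 0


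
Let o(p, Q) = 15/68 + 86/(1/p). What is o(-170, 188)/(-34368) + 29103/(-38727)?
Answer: -1093116891/3352071424 ≈ -0.32610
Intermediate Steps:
o(p, Q) = 15/68 + 86*p (o(p, Q) = 15*(1/68) + 86*p = 15/68 + 86*p)
o(-170, 188)/(-34368) + 29103/(-38727) = (15/68 + 86*(-170))/(-34368) + 29103/(-38727) = (15/68 - 14620)*(-1/34368) + 29103*(-1/38727) = -994145/68*(-1/34368) - 9701/12909 = 994145/2337024 - 9701/12909 = -1093116891/3352071424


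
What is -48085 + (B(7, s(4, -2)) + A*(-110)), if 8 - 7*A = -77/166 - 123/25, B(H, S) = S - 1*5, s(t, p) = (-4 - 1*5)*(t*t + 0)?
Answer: -140730743/2905 ≈ -48444.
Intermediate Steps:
s(t, p) = -9*t² (s(t, p) = (-4 - 5)*(t² + 0) = -9*t²)
B(H, S) = -5 + S (B(H, S) = S - 5 = -5 + S)
A = 55543/29050 (A = 8/7 - (-77/166 - 123/25)/7 = 8/7 - ⅐*(-22343/4150) = 8/7 + 22343/29050 = 55543/29050 ≈ 1.9120)
-48085 + (B(7, s(4, -2)) + A*(-110)) = -48085 + ((-5 - 9*4²) + (55543/29050)*(-110)) = -48085 + ((-5 - 9*16) - 610973/2905) = -48085 + ((-5 - 144) - 610973/2905) = -48085 + (-149 - 610973/2905) = -48085 - 1043818/2905 = -140730743/2905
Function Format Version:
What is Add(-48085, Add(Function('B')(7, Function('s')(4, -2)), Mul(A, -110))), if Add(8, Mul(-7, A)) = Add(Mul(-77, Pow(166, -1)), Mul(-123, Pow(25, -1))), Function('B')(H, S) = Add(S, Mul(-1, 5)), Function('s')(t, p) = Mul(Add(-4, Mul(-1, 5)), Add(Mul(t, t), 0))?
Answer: Rational(-140730743, 2905) ≈ -48444.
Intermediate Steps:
Function('s')(t, p) = Mul(-9, Pow(t, 2)) (Function('s')(t, p) = Mul(Add(-4, -5), Add(Pow(t, 2), 0)) = Mul(-9, Pow(t, 2)))
Function('B')(H, S) = Add(-5, S) (Function('B')(H, S) = Add(S, -5) = Add(-5, S))
A = Rational(55543, 29050) (A = Add(Rational(8, 7), Mul(Rational(-1, 7), Add(Mul(-77, Pow(166, -1)), Mul(-123, Pow(25, -1))))) = Add(Rational(8, 7), Mul(Rational(-1, 7), Add(Mul(-77, Rational(1, 166)), Mul(-123, Rational(1, 25))))) = Add(Rational(8, 7), Mul(Rational(-1, 7), Add(Rational(-77, 166), Rational(-123, 25)))) = Add(Rational(8, 7), Mul(Rational(-1, 7), Rational(-22343, 4150))) = Add(Rational(8, 7), Rational(22343, 29050)) = Rational(55543, 29050) ≈ 1.9120)
Add(-48085, Add(Function('B')(7, Function('s')(4, -2)), Mul(A, -110))) = Add(-48085, Add(Add(-5, Mul(-9, Pow(4, 2))), Mul(Rational(55543, 29050), -110))) = Add(-48085, Add(Add(-5, Mul(-9, 16)), Rational(-610973, 2905))) = Add(-48085, Add(Add(-5, -144), Rational(-610973, 2905))) = Add(-48085, Add(-149, Rational(-610973, 2905))) = Add(-48085, Rational(-1043818, 2905)) = Rational(-140730743, 2905)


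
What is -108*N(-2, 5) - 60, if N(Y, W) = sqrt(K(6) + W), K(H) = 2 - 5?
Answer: -60 - 108*sqrt(2) ≈ -212.74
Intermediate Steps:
K(H) = -3
N(Y, W) = sqrt(-3 + W)
-108*N(-2, 5) - 60 = -108*sqrt(-3 + 5) - 60 = -108*sqrt(2) - 60 = -60 - 108*sqrt(2)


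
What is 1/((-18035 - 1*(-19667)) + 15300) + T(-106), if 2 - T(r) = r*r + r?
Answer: -188419295/16932 ≈ -11128.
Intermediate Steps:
T(r) = 2 - r - r² (T(r) = 2 - (r*r + r) = 2 - (r² + r) = 2 - (r + r²) = 2 + (-r - r²) = 2 - r - r²)
1/((-18035 - 1*(-19667)) + 15300) + T(-106) = 1/((-18035 - 1*(-19667)) + 15300) + (2 - 1*(-106) - 1*(-106)²) = 1/((-18035 + 19667) + 15300) + (2 + 106 - 1*11236) = 1/(1632 + 15300) + (2 + 106 - 11236) = 1/16932 - 11128 = -188419295/16932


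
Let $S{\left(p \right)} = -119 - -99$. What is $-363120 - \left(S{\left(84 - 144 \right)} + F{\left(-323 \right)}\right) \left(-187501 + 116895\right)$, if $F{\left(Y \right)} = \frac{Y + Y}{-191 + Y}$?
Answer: $- \frac{433430942}{257} \approx -1.6865 \cdot 10^{6}$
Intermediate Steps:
$F{\left(Y \right)} = \frac{2 Y}{-191 + Y}$
$S{\left(p \right)} = -20$ ($S{\left(p \right)} = -119 + 99 = -20$)
$-363120 - \left(S{\left(84 - 144 \right)} + F{\left(-323 \right)}\right) \left(-187501 + 116895\right) = -363120 - \left(-20 + 2 \left(-323\right) \frac{1}{-191 - 323}\right) \left(-187501 + 116895\right) = -363120 - \left(-20 + 2 \left(-323\right) \frac{1}{-514}\right) \left(-70606\right) = -363120 - \left(-20 + 2 \left(-323\right) \left(- \frac{1}{514}\right)\right) \left(-70606\right) = -363120 - \left(-20 + \frac{323}{257}\right) \left(-70606\right) = -363120 - \left(- \frac{4817}{257}\right) \left(-70606\right) = -363120 - \frac{340109102}{257} = - \frac{433430942}{257}$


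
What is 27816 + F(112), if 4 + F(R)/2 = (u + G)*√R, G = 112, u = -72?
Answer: 27808 + 320*√7 ≈ 28655.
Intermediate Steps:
F(R) = -8 + 80*√R (F(R) = -8 + 2*((-72 + 112)*√R) = -8 + 2*(40*√R) = -8 + 80*√R)
27816 + F(112) = 27816 + (-8 + 80*√112) = 27816 + (-8 + 80*(4*√7)) = 27816 + (-8 + 320*√7) = 27808 + 320*√7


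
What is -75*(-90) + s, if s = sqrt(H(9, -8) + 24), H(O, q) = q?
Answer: 6754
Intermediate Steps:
s = 4 (s = sqrt(-8 + 24) = sqrt(16) = 4)
-75*(-90) + s = -75*(-90) + 4 = 6750 + 4 = 6754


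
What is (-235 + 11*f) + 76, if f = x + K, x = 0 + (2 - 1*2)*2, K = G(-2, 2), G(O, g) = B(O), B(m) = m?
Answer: -181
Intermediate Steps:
G(O, g) = O
K = -2
x = 0 (x = 0 + (2 - 2)*2 = 0 + 0*2 = 0 + 0 = 0)
f = -2 (f = 0 - 2 = -2)
(-235 + 11*f) + 76 = (-235 + 11*(-2)) + 76 = (-235 - 22) + 76 = -257 + 76 = -181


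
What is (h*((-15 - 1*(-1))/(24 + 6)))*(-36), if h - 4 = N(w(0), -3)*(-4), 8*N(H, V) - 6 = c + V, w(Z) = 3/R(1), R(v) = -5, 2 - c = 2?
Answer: 42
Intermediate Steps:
c = 0 (c = 2 - 1*2 = 2 - 2 = 0)
w(Z) = -⅗ (w(Z) = 3/(-5) = 3*(-⅕) = -⅗)
N(H, V) = ¾ + V/8 (N(H, V) = ¾ + (0 + V)/8 = ¾ + V/8)
h = 5/2 (h = 4 + (¾ + (⅛)*(-3))*(-4) = 4 + (¾ - 3/8)*(-4) = 4 + (3/8)*(-4) = 4 - 3/2 = 5/2 ≈ 2.5000)
(h*((-15 - 1*(-1))/(24 + 6)))*(-36) = (5*((-15 - 1*(-1))/(24 + 6))/2)*(-36) = (5*((-15 + 1)/30)/2)*(-36) = (5*(-14*1/30)/2)*(-36) = ((5/2)*(-7/15))*(-36) = -7/6*(-36) = 42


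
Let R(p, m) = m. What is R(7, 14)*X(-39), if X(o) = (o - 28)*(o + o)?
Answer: 73164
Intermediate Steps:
X(o) = 2*o*(-28 + o) (X(o) = (-28 + o)*(2*o) = 2*o*(-28 + o))
R(7, 14)*X(-39) = 14*(2*(-39)*(-28 - 39)) = 14*(2*(-39)*(-67)) = 14*5226 = 73164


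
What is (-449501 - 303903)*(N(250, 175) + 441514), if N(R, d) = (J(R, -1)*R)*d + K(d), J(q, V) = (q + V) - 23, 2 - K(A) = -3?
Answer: -7781924230676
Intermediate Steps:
K(A) = 5 (K(A) = 2 - 1*(-3) = 2 + 3 = 5)
J(q, V) = -23 + V + q (J(q, V) = (V + q) - 23 = -23 + V + q)
N(R, d) = 5 + R*d*(-24 + R) (N(R, d) = ((-23 - 1 + R)*R)*d + 5 = ((-24 + R)*R)*d + 5 = (R*(-24 + R))*d + 5 = R*d*(-24 + R) + 5 = 5 + R*d*(-24 + R))
(-449501 - 303903)*(N(250, 175) + 441514) = (-449501 - 303903)*((5 + 250*175*(-24 + 250)) + 441514) = -753404*((5 + 250*175*226) + 441514) = -753404*((5 + 9887500) + 441514) = -753404*(9887505 + 441514) = -753404*10329019 = -7781924230676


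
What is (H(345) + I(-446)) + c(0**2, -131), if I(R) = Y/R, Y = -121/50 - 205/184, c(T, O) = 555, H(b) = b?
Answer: 1846456257/2051600 ≈ 900.01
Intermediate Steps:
Y = -16257/4600 (Y = -121*1/50 - 205*1/184 = -121/50 - 205/184 = -16257/4600 ≈ -3.5341)
I(R) = -16257/(4600*R)
(H(345) + I(-446)) + c(0**2, -131) = (345 - 16257/4600/(-446)) + 555 = (345 - 16257/4600*(-1/446)) + 555 = (345 + 16257/2051600) + 555 = 707818257/2051600 + 555 = 1846456257/2051600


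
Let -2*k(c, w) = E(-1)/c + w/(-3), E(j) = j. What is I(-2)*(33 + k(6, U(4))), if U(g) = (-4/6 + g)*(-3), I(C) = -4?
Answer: -377/3 ≈ -125.67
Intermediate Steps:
U(g) = 2 - 3*g (U(g) = (-4*⅙ + g)*(-3) = (-⅔ + g)*(-3) = 2 - 3*g)
k(c, w) = 1/(2*c) + w/6 (k(c, w) = -(-1/c + w/(-3))/2 = -(-1/c + w*(-⅓))/2 = -(-1/c - w/3)/2 = 1/(2*c) + w/6)
I(-2)*(33 + k(6, U(4))) = -4*(33 + (⅙)*(3 + 6*(2 - 3*4))/6) = -4*(33 + (⅙)*(⅙)*(3 + 6*(2 - 12))) = -4*(33 + (⅙)*(⅙)*(3 + 6*(-10))) = -4*(33 + (⅙)*(⅙)*(3 - 60)) = -4*(33 + (⅙)*(⅙)*(-57)) = -4*(33 - 19/12) = -4*377/12 = -377/3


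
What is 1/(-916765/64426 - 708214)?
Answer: -64426/45628311929 ≈ -1.4120e-6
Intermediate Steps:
1/(-916765/64426 - 708214) = 1/(-45628311929/64426) = -64426/45628311929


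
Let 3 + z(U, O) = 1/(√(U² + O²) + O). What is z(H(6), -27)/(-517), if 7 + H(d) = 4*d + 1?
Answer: 35/6204 - √13/18612 ≈ 0.0054478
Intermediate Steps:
H(d) = -6 + 4*d (H(d) = -7 + (4*d + 1) = -7 + (1 + 4*d) = -6 + 4*d)
z(U, O) = -3 + 1/(O + √(O² + U²)) (z(U, O) = -3 + 1/(√(U² + O²) + O) = -3 + 1/(√(O² + U²) + O) = -3 + 1/(O + √(O² + U²)))
z(H(6), -27)/(-517) = ((1 - 3*(-27) - 3*√((-27)² + (-6 + 4*6)²))/(-27 + √((-27)² + (-6 + 4*6)²)))/(-517) = ((1 + 81 - 3*√(729 + (-6 + 24)²))/(-27 + √(729 + (-6 + 24)²)))*(-1/517) = ((1 + 81 - 3*√(729 + 18²))/(-27 + √(729 + 18²)))*(-1/517) = ((1 + 81 - 3*√(729 + 324))/(-27 + √(729 + 324)))*(-1/517) = ((1 + 81 - 27*√13)/(-27 + √1053))*(-1/517) = ((1 + 81 - 27*√13)/(-27 + 9*√13))*(-1/517) = ((82 - 27*√13)/(-27 + 9*√13))*(-1/517) = -(82 - 27*√13)/(517*(-27 + 9*√13))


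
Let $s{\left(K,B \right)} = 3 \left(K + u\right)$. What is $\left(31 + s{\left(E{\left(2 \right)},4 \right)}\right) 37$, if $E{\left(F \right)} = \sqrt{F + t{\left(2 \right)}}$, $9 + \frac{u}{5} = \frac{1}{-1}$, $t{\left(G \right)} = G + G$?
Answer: $-4403 + 111 \sqrt{6} \approx -4131.1$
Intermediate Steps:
$t{\left(G \right)} = 2 G$
$u = -50$ ($u = -45 + \frac{5}{-1} = -45 + 5 \left(-1\right) = -45 - 5 = -50$)
$E{\left(F \right)} = \sqrt{4 + F}$ ($E{\left(F \right)} = \sqrt{F + 2 \cdot 2} = \sqrt{F + 4} = \sqrt{4 + F}$)
$s{\left(K,B \right)} = -150 + 3 K$ ($s{\left(K,B \right)} = 3 \left(K - 50\right) = 3 \left(-50 + K\right) = -150 + 3 K$)
$\left(31 + s{\left(E{\left(2 \right)},4 \right)}\right) 37 = \left(31 - \left(150 - 3 \sqrt{4 + 2}\right)\right) 37 = \left(31 - \left(150 - 3 \sqrt{6}\right)\right) 37 = \left(-119 + 3 \sqrt{6}\right) 37 = -4403 + 111 \sqrt{6}$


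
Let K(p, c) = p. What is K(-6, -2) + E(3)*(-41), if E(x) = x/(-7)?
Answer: 81/7 ≈ 11.571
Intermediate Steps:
E(x) = -x/7 (E(x) = x*(-1/7) = -x/7)
K(-6, -2) + E(3)*(-41) = -6 - 1/7*3*(-41) = -6 - 3/7*(-41) = -6 + 123/7 = 81/7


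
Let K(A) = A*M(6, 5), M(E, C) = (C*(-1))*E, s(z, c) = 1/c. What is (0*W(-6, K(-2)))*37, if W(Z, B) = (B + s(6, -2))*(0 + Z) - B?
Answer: 0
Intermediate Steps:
M(E, C) = -C*E (M(E, C) = (-C)*E = -C*E)
K(A) = -30*A (K(A) = A*(-1*5*6) = A*(-30) = -30*A)
W(Z, B) = -B + Z*(-½ + B) (W(Z, B) = (B + 1/(-2))*(0 + Z) - B = (B - ½)*Z - B = (-½ + B)*Z - B = Z*(-½ + B) - B = -B + Z*(-½ + B))
(0*W(-6, K(-2)))*37 = (0*(-(-30)*(-2) - ½*(-6) - 30*(-2)*(-6)))*37 = (0*(-1*60 + 3 + 60*(-6)))*37 = (0*(-60 + 3 - 360))*37 = (0*(-417))*37 = 0*37 = 0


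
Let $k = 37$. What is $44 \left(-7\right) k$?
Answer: $-11396$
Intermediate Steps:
$44 \left(-7\right) k = 44 \left(-7\right) 37 = \left(-308\right) 37 = -11396$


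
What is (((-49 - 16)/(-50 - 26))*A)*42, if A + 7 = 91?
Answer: 57330/19 ≈ 3017.4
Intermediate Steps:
A = 84 (A = -7 + 91 = 84)
(((-49 - 16)/(-50 - 26))*A)*42 = (((-49 - 16)/(-50 - 26))*84)*42 = (-65/(-76)*84)*42 = (-65*(-1/76)*84)*42 = ((65/76)*84)*42 = (1365/19)*42 = 57330/19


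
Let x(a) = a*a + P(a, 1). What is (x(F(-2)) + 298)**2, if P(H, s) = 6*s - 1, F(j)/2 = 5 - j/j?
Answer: 134689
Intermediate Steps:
F(j) = 8 (F(j) = 2*(5 - j/j) = 2*(5 - 1*1) = 2*(5 - 1) = 2*4 = 8)
P(H, s) = -1 + 6*s
x(a) = 5 + a**2 (x(a) = a*a + (-1 + 6*1) = a**2 + (-1 + 6) = a**2 + 5 = 5 + a**2)
(x(F(-2)) + 298)**2 = ((5 + 8**2) + 298)**2 = ((5 + 64) + 298)**2 = (69 + 298)**2 = 367**2 = 134689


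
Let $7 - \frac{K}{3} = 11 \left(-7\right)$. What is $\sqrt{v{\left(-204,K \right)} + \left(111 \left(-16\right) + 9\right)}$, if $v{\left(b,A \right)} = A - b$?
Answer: $i \sqrt{1311} \approx 36.208 i$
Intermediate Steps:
$K = 252$ ($K = 21 - 3 \cdot 11 \left(-7\right) = 21 - -231 = 21 + 231 = 252$)
$\sqrt{v{\left(-204,K \right)} + \left(111 \left(-16\right) + 9\right)} = \sqrt{\left(252 - -204\right) + \left(111 \left(-16\right) + 9\right)} = \sqrt{\left(252 + 204\right) + \left(-1776 + 9\right)} = \sqrt{456 - 1767} = \sqrt{-1311} = i \sqrt{1311}$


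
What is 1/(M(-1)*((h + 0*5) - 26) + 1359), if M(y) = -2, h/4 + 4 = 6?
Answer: 1/1395 ≈ 0.00071685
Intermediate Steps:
h = 8 (h = -16 + 4*6 = -16 + 24 = 8)
1/(M(-1)*((h + 0*5) - 26) + 1359) = 1/(-2*((8 + 0*5) - 26) + 1359) = 1/(-2*((8 + 0) - 26) + 1359) = 1/(-2*(8 - 26) + 1359) = 1/(-2*(-18) + 1359) = 1/(36 + 1359) = 1/1395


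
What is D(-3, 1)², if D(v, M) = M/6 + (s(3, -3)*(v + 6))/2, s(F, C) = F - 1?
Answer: 361/36 ≈ 10.028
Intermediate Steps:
s(F, C) = -1 + F
D(v, M) = 6 + v + M/6 (D(v, M) = M/6 + ((-1 + 3)*(v + 6))/2 = M*(⅙) + (2*(6 + v))*(½) = M/6 + (12 + 2*v)*(½) = M/6 + (6 + v) = 6 + v + M/6)
D(-3, 1)² = (6 - 3 + (⅙)*1)² = (6 - 3 + ⅙)² = (19/6)² = 361/36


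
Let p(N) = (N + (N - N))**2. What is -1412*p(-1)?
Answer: -1412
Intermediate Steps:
p(N) = N**2 (p(N) = (N + 0)**2 = N**2)
-1412*p(-1) = -1412*(-1)**2 = -1412*1 = -1412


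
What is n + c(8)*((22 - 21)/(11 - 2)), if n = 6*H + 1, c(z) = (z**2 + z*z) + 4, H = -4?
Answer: -25/3 ≈ -8.3333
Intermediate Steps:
c(z) = 4 + 2*z**2 (c(z) = (z**2 + z**2) + 4 = 2*z**2 + 4 = 4 + 2*z**2)
n = -23 (n = 6*(-4) + 1 = -24 + 1 = -23)
n + c(8)*((22 - 21)/(11 - 2)) = -23 + (4 + 2*8**2)*((22 - 21)/(11 - 2)) = -23 + (4 + 2*64)*(1/9) = -23 + (4 + 128)*(1*(1/9)) = -23 + 132*(1/9) = -23 + 44/3 = -25/3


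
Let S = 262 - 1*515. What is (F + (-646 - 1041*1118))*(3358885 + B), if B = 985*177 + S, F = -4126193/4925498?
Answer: -20263982202323922825/4925498 ≈ -4.1141e+12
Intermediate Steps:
S = -253 (S = 262 - 515 = -253)
F = -4126193/4925498 (F = -4126193*1/4925498 = -4126193/4925498 ≈ -0.83772)
B = 174092 (B = 985*177 - 253 = 174345 - 253 = 174092)
(F + (-646 - 1041*1118))*(3358885 + B) = (-4126193/4925498 + (-646 - 1041*1118))*(3358885 + 174092) = (-4126193/4925498 + (-646 - 1163838))*3532977 = (-4126193/4925498 - 1164484)*3532977 = -5735667739225/4925498*3532977 = -20263982202323922825/4925498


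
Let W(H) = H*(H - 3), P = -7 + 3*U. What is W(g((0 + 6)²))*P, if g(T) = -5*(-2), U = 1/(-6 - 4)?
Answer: -511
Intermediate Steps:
U = -⅒ (U = 1/(-10) = -⅒ ≈ -0.10000)
g(T) = 10
P = -73/10 (P = -7 + 3*(-⅒) = -7 - 3/10 = -73/10 ≈ -7.3000)
W(H) = H*(-3 + H)
W(g((0 + 6)²))*P = (10*(-3 + 10))*(-73/10) = (10*7)*(-73/10) = 70*(-73/10) = -511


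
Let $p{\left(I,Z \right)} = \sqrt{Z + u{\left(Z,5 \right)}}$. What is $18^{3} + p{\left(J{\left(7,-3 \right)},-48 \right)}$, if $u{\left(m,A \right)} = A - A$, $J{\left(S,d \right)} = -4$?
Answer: $5832 + 4 i \sqrt{3} \approx 5832.0 + 6.9282 i$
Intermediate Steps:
$u{\left(m,A \right)} = 0$
$p{\left(I,Z \right)} = \sqrt{Z}$ ($p{\left(I,Z \right)} = \sqrt{Z + 0} = \sqrt{Z}$)
$18^{3} + p{\left(J{\left(7,-3 \right)},-48 \right)} = 18^{3} + \sqrt{-48} = 5832 + 4 i \sqrt{3}$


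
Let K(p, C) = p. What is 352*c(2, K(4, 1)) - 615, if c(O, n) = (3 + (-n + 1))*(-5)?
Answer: -615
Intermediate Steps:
c(O, n) = -20 + 5*n (c(O, n) = (3 + (1 - n))*(-5) = (4 - n)*(-5) = -20 + 5*n)
352*c(2, K(4, 1)) - 615 = 352*(-20 + 5*4) - 615 = 352*(-20 + 20) - 615 = 352*0 - 615 = 0 - 615 = -615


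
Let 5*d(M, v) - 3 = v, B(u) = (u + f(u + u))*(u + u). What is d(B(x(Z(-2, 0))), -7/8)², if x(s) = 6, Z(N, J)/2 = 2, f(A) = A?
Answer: 289/1600 ≈ 0.18062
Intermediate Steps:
Z(N, J) = 4 (Z(N, J) = 2*2 = 4)
B(u) = 6*u² (B(u) = (u + (u + u))*(u + u) = (u + 2*u)*(2*u) = (3*u)*(2*u) = 6*u²)
d(M, v) = ⅗ + v/5
d(B(x(Z(-2, 0))), -7/8)² = (⅗ + (-7/8)/5)² = (⅗ + (-7*⅛)/5)² = (⅗ + (⅕)*(-7/8))² = (⅗ - 7/40)² = (17/40)² = 289/1600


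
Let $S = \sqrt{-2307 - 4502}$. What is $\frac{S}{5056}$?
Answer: $\frac{i \sqrt{6809}}{5056} \approx 0.016321 i$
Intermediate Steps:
$S = i \sqrt{6809}$ ($S = \sqrt{-6809} = i \sqrt{6809} \approx 82.517 i$)
$\frac{S}{5056} = \frac{i \sqrt{6809}}{5056}$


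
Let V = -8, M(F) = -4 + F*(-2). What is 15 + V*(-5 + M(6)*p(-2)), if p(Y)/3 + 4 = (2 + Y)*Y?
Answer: -1481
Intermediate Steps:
M(F) = -4 - 2*F
p(Y) = -12 + 3*Y*(2 + Y) (p(Y) = -12 + 3*((2 + Y)*Y) = -12 + 3*(Y*(2 + Y)) = -12 + 3*Y*(2 + Y))
15 + V*(-5 + M(6)*p(-2)) = 15 - 8*(-5 + (-4 - 2*6)*(-12 + 3*(-2)² + 6*(-2))) = 15 - 8*(-5 + (-4 - 12)*(-12 + 3*4 - 12)) = 15 - 8*(-5 - 16*(-12 + 12 - 12)) = 15 - 8*(-5 - 16*(-12)) = 15 - 8*(-5 + 192) = 15 - 8*187 = 15 - 1496 = -1481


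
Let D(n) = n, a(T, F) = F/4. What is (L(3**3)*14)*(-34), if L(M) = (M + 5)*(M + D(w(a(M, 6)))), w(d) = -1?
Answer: -396032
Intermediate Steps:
a(T, F) = F/4 (a(T, F) = F*(1/4) = F/4)
L(M) = (-1 + M)*(5 + M) (L(M) = (M + 5)*(M - 1) = (5 + M)*(-1 + M) = (-1 + M)*(5 + M))
(L(3**3)*14)*(-34) = ((-5 + (3**3)**2 + 4*3**3)*14)*(-34) = ((-5 + 27**2 + 4*27)*14)*(-34) = ((-5 + 729 + 108)*14)*(-34) = (832*14)*(-34) = 11648*(-34) = -396032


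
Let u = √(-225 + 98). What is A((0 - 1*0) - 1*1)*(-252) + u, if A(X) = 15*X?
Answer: 3780 + I*√127 ≈ 3780.0 + 11.269*I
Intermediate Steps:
u = I*√127 (u = √(-127) = I*√127 ≈ 11.269*I)
A((0 - 1*0) - 1*1)*(-252) + u = (15*((0 - 1*0) - 1*1))*(-252) + I*√127 = (15*((0 + 0) - 1))*(-252) + I*√127 = (15*(0 - 1))*(-252) + I*√127 = (15*(-1))*(-252) + I*√127 = -15*(-252) + I*√127 = 3780 + I*√127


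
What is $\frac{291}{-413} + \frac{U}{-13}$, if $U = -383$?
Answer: $\frac{154396}{5369} \approx 28.757$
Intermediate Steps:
$\frac{291}{-413} + \frac{U}{-13} = \frac{291}{-413} - \frac{383}{-13} = 291 \left(- \frac{1}{413}\right) - - \frac{383}{13} = - \frac{291}{413} + \frac{383}{13} = \frac{154396}{5369}$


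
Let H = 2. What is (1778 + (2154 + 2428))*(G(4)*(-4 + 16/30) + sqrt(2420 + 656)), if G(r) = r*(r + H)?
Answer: -529152 + 12720*sqrt(769) ≈ -1.7642e+5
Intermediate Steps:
G(r) = r*(2 + r) (G(r) = r*(r + 2) = r*(2 + r))
(1778 + (2154 + 2428))*(G(4)*(-4 + 16/30) + sqrt(2420 + 656)) = (1778 + (2154 + 2428))*((4*(2 + 4))*(-4 + 16/30) + sqrt(2420 + 656)) = (1778 + 4582)*((4*6)*(-4 + 16*(1/30)) + sqrt(3076)) = 6360*(24*(-4 + 8/15) + 2*sqrt(769)) = 6360*(24*(-52/15) + 2*sqrt(769)) = 6360*(-416/5 + 2*sqrt(769)) = -529152 + 12720*sqrt(769)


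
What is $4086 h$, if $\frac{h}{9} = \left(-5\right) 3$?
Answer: $-551610$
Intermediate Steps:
$h = -135$ ($h = 9 \left(\left(-5\right) 3\right) = 9 \left(-15\right) = -135$)
$4086 h = 4086 \left(-135\right) = -551610$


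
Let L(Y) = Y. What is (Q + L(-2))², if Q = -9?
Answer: 121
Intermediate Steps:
(Q + L(-2))² = (-9 - 2)² = (-11)² = 121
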